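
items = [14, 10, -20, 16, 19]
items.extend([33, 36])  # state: [14, 10, -20, 16, 19, 33, 36]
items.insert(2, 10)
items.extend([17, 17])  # [14, 10, 10, -20, 16, 19, 33, 36, 17, 17]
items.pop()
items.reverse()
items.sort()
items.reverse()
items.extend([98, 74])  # [36, 33, 19, 17, 16, 14, 10, 10, -20, 98, 74]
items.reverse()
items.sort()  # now [-20, 10, 10, 14, 16, 17, 19, 33, 36, 74, 98]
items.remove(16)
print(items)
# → [-20, 10, 10, 14, 17, 19, 33, 36, 74, 98]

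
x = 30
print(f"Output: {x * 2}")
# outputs Output: 60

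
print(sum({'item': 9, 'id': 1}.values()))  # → 10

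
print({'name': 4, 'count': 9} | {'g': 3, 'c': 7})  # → {'name': 4, 'count': 9, 'g': 3, 'c': 7}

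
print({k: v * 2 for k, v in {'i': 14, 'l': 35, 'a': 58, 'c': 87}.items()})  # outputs {'i': 28, 'l': 70, 'a': 116, 'c': 174}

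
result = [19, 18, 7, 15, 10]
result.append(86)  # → [19, 18, 7, 15, 10, 86]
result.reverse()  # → [86, 10, 15, 7, 18, 19]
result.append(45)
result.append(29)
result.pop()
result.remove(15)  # [86, 10, 7, 18, 19, 45]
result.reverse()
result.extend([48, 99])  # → [45, 19, 18, 7, 10, 86, 48, 99]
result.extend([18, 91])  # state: [45, 19, 18, 7, 10, 86, 48, 99, 18, 91]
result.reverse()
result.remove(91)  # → [18, 99, 48, 86, 10, 7, 18, 19, 45]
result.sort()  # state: [7, 10, 18, 18, 19, 45, 48, 86, 99]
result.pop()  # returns 99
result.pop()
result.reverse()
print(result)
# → [48, 45, 19, 18, 18, 10, 7]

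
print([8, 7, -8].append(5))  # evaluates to None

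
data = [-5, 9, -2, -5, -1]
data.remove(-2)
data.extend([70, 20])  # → [-5, 9, -5, -1, 70, 20]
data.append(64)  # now [-5, 9, -5, -1, 70, 20, 64]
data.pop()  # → 64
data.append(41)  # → [-5, 9, -5, -1, 70, 20, 41]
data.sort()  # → [-5, -5, -1, 9, 20, 41, 70]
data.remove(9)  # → [-5, -5, -1, 20, 41, 70]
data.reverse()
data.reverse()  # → [-5, -5, -1, 20, 41, 70]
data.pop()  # 70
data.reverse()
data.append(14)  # [41, 20, -1, -5, -5, 14]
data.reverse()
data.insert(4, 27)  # [14, -5, -5, -1, 27, 20, 41]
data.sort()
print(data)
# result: [-5, -5, -1, 14, 20, 27, 41]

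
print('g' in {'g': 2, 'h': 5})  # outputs True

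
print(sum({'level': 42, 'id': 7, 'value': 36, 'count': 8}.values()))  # 93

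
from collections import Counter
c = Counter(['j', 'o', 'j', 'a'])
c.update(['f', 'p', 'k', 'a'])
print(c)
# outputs Counter({'j': 2, 'a': 2, 'o': 1, 'f': 1, 'p': 1, 'k': 1})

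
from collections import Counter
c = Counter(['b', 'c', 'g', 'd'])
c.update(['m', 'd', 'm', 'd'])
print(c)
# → Counter({'d': 3, 'm': 2, 'b': 1, 'c': 1, 'g': 1})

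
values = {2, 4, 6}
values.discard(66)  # {2, 4, 6}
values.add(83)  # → {2, 4, 6, 83}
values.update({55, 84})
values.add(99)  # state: {2, 4, 6, 55, 83, 84, 99}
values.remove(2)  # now {4, 6, 55, 83, 84, 99}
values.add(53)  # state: {4, 6, 53, 55, 83, 84, 99}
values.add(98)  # {4, 6, 53, 55, 83, 84, 98, 99}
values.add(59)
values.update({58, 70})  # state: {4, 6, 53, 55, 58, 59, 70, 83, 84, 98, 99}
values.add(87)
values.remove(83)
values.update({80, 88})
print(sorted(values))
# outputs [4, 6, 53, 55, 58, 59, 70, 80, 84, 87, 88, 98, 99]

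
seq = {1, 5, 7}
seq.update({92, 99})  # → {1, 5, 7, 92, 99}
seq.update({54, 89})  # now {1, 5, 7, 54, 89, 92, 99}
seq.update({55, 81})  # {1, 5, 7, 54, 55, 81, 89, 92, 99}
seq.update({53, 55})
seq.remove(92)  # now {1, 5, 7, 53, 54, 55, 81, 89, 99}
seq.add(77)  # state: {1, 5, 7, 53, 54, 55, 77, 81, 89, 99}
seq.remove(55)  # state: {1, 5, 7, 53, 54, 77, 81, 89, 99}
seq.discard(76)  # {1, 5, 7, 53, 54, 77, 81, 89, 99}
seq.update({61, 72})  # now {1, 5, 7, 53, 54, 61, 72, 77, 81, 89, 99}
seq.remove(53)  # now {1, 5, 7, 54, 61, 72, 77, 81, 89, 99}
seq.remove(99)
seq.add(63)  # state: {1, 5, 7, 54, 61, 63, 72, 77, 81, 89}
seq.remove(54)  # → {1, 5, 7, 61, 63, 72, 77, 81, 89}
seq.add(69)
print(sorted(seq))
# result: [1, 5, 7, 61, 63, 69, 72, 77, 81, 89]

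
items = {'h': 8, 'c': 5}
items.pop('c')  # 5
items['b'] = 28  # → {'h': 8, 'b': 28}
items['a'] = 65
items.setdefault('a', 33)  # 65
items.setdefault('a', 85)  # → 65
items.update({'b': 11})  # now {'h': 8, 'b': 11, 'a': 65}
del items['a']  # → {'h': 8, 'b': 11}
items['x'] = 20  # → {'h': 8, 'b': 11, 'x': 20}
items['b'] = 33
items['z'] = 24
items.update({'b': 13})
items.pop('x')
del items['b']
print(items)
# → {'h': 8, 'z': 24}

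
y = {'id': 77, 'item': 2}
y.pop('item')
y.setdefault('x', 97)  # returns 97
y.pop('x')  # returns 97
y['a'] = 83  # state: {'id': 77, 'a': 83}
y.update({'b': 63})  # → {'id': 77, 'a': 83, 'b': 63}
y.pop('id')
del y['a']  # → {'b': 63}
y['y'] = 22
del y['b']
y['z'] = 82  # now {'y': 22, 'z': 82}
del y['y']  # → {'z': 82}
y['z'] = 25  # {'z': 25}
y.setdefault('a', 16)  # 16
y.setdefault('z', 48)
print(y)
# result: {'z': 25, 'a': 16}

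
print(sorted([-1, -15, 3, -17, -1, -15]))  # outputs [-17, -15, -15, -1, -1, 3]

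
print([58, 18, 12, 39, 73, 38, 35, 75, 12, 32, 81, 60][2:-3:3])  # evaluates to [12, 38, 12]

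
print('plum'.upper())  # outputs PLUM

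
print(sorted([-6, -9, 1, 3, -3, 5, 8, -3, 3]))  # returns [-9, -6, -3, -3, 1, 3, 3, 5, 8]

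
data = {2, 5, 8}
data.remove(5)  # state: {2, 8}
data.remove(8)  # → {2}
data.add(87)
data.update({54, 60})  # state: {2, 54, 60, 87}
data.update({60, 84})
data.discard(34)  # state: {2, 54, 60, 84, 87}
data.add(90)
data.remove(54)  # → {2, 60, 84, 87, 90}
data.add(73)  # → {2, 60, 73, 84, 87, 90}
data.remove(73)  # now {2, 60, 84, 87, 90}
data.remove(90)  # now {2, 60, 84, 87}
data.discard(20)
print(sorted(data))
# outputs [2, 60, 84, 87]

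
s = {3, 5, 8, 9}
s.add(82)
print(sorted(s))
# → [3, 5, 8, 9, 82]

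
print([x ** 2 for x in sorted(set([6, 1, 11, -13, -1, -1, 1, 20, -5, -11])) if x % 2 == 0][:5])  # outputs [36, 400]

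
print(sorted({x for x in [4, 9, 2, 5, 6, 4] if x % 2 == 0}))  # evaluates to [2, 4, 6]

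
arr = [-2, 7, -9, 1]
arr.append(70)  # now [-2, 7, -9, 1, 70]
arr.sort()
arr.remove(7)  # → [-9, -2, 1, 70]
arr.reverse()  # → [70, 1, -2, -9]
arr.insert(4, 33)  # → [70, 1, -2, -9, 33]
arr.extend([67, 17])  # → [70, 1, -2, -9, 33, 67, 17]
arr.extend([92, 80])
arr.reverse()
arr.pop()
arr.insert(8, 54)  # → [80, 92, 17, 67, 33, -9, -2, 1, 54]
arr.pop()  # 54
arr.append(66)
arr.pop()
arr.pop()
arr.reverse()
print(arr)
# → [-2, -9, 33, 67, 17, 92, 80]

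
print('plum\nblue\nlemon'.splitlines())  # ['plum', 'blue', 'lemon']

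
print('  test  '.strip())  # test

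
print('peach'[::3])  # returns pc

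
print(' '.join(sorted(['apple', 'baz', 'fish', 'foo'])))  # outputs apple baz fish foo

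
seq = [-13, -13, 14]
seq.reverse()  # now [14, -13, -13]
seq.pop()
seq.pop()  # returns -13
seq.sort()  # [14]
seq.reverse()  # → [14]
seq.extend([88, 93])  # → [14, 88, 93]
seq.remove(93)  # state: [14, 88]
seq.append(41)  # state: [14, 88, 41]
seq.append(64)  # [14, 88, 41, 64]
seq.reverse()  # [64, 41, 88, 14]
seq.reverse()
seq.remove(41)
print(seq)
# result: [14, 88, 64]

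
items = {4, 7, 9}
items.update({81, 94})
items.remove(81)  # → {4, 7, 9, 94}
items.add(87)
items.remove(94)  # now {4, 7, 9, 87}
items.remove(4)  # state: {7, 9, 87}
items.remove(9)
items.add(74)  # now {7, 74, 87}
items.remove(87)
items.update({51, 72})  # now {7, 51, 72, 74}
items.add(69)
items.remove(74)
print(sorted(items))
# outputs [7, 51, 69, 72]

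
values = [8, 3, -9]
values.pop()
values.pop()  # 3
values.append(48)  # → [8, 48]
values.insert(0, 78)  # [78, 8, 48]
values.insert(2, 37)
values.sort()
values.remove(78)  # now [8, 37, 48]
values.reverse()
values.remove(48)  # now [37, 8]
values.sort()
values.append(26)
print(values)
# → [8, 37, 26]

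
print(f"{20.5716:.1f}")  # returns 20.6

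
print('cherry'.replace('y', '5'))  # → cherr5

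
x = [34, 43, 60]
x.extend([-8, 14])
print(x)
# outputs [34, 43, 60, -8, 14]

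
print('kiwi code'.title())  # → Kiwi Code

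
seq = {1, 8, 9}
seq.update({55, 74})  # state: {1, 8, 9, 55, 74}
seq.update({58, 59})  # {1, 8, 9, 55, 58, 59, 74}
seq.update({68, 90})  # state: {1, 8, 9, 55, 58, 59, 68, 74, 90}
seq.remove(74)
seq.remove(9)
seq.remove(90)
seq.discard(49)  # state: {1, 8, 55, 58, 59, 68}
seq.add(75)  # {1, 8, 55, 58, 59, 68, 75}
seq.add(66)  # {1, 8, 55, 58, 59, 66, 68, 75}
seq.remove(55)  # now {1, 8, 58, 59, 66, 68, 75}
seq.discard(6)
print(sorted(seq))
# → [1, 8, 58, 59, 66, 68, 75]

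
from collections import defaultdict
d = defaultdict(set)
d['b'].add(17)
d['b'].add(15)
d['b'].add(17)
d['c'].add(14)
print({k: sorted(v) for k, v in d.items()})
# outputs {'b': [15, 17], 'c': [14]}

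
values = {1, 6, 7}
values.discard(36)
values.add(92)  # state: {1, 6, 7, 92}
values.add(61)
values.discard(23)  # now {1, 6, 7, 61, 92}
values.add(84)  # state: {1, 6, 7, 61, 84, 92}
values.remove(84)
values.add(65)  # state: {1, 6, 7, 61, 65, 92}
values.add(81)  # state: {1, 6, 7, 61, 65, 81, 92}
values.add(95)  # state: {1, 6, 7, 61, 65, 81, 92, 95}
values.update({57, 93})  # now {1, 6, 7, 57, 61, 65, 81, 92, 93, 95}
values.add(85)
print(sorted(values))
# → [1, 6, 7, 57, 61, 65, 81, 85, 92, 93, 95]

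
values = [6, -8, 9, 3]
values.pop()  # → 3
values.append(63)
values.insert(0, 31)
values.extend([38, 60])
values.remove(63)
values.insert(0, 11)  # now [11, 31, 6, -8, 9, 38, 60]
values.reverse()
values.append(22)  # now [60, 38, 9, -8, 6, 31, 11, 22]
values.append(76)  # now [60, 38, 9, -8, 6, 31, 11, 22, 76]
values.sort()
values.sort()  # [-8, 6, 9, 11, 22, 31, 38, 60, 76]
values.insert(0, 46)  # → [46, -8, 6, 9, 11, 22, 31, 38, 60, 76]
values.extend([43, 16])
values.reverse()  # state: [16, 43, 76, 60, 38, 31, 22, 11, 9, 6, -8, 46]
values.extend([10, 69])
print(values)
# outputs [16, 43, 76, 60, 38, 31, 22, 11, 9, 6, -8, 46, 10, 69]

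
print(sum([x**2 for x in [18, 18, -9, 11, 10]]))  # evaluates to 950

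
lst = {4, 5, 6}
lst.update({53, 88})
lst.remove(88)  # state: {4, 5, 6, 53}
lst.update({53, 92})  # {4, 5, 6, 53, 92}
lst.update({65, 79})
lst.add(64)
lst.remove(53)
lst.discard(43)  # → {4, 5, 6, 64, 65, 79, 92}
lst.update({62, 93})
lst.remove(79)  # {4, 5, 6, 62, 64, 65, 92, 93}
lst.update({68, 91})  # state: {4, 5, 6, 62, 64, 65, 68, 91, 92, 93}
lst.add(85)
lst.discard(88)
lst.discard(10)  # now {4, 5, 6, 62, 64, 65, 68, 85, 91, 92, 93}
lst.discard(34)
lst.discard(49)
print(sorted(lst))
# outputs [4, 5, 6, 62, 64, 65, 68, 85, 91, 92, 93]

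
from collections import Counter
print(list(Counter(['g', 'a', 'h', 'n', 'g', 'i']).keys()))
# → ['g', 'a', 'h', 'n', 'i']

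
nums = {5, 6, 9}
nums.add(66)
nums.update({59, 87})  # {5, 6, 9, 59, 66, 87}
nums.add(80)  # {5, 6, 9, 59, 66, 80, 87}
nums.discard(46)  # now {5, 6, 9, 59, 66, 80, 87}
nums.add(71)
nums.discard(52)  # {5, 6, 9, 59, 66, 71, 80, 87}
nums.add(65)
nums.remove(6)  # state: {5, 9, 59, 65, 66, 71, 80, 87}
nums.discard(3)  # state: {5, 9, 59, 65, 66, 71, 80, 87}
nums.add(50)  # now {5, 9, 50, 59, 65, 66, 71, 80, 87}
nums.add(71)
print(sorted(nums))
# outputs [5, 9, 50, 59, 65, 66, 71, 80, 87]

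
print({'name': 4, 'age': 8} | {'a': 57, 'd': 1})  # {'name': 4, 'age': 8, 'a': 57, 'd': 1}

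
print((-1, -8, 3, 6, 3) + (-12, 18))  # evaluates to (-1, -8, 3, 6, 3, -12, 18)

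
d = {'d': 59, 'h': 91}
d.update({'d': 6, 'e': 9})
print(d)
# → {'d': 6, 'h': 91, 'e': 9}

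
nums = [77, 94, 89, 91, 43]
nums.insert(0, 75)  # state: [75, 77, 94, 89, 91, 43]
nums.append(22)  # [75, 77, 94, 89, 91, 43, 22]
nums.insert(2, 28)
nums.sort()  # [22, 28, 43, 75, 77, 89, 91, 94]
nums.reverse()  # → [94, 91, 89, 77, 75, 43, 28, 22]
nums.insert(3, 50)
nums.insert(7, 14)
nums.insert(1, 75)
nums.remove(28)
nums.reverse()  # [22, 14, 43, 75, 77, 50, 89, 91, 75, 94]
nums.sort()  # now [14, 22, 43, 50, 75, 75, 77, 89, 91, 94]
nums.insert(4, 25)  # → [14, 22, 43, 50, 25, 75, 75, 77, 89, 91, 94]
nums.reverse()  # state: [94, 91, 89, 77, 75, 75, 25, 50, 43, 22, 14]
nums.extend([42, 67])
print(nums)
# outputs [94, 91, 89, 77, 75, 75, 25, 50, 43, 22, 14, 42, 67]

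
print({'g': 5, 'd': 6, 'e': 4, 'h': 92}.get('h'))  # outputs 92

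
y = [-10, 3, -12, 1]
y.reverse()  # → [1, -12, 3, -10]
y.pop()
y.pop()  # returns 3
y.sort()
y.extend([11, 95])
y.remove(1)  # [-12, 11, 95]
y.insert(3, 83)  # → [-12, 11, 95, 83]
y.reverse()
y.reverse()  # [-12, 11, 95, 83]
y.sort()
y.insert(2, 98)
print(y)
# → [-12, 11, 98, 83, 95]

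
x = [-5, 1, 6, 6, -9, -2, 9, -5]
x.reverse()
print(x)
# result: [-5, 9, -2, -9, 6, 6, 1, -5]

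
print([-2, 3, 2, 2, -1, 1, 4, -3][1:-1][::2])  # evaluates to [3, 2, 1]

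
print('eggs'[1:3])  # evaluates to gg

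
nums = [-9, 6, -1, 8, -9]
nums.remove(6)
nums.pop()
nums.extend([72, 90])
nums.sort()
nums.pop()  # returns 90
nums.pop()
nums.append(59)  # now [-9, -1, 8, 59]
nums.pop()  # 59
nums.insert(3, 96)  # [-9, -1, 8, 96]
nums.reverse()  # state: [96, 8, -1, -9]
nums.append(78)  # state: [96, 8, -1, -9, 78]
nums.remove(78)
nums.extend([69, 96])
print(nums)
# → [96, 8, -1, -9, 69, 96]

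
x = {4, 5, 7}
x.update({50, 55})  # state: {4, 5, 7, 50, 55}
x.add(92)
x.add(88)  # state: {4, 5, 7, 50, 55, 88, 92}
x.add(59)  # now {4, 5, 7, 50, 55, 59, 88, 92}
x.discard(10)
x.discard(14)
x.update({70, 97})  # {4, 5, 7, 50, 55, 59, 70, 88, 92, 97}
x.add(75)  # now {4, 5, 7, 50, 55, 59, 70, 75, 88, 92, 97}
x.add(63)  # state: {4, 5, 7, 50, 55, 59, 63, 70, 75, 88, 92, 97}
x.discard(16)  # {4, 5, 7, 50, 55, 59, 63, 70, 75, 88, 92, 97}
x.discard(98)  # {4, 5, 7, 50, 55, 59, 63, 70, 75, 88, 92, 97}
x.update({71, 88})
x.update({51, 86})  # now {4, 5, 7, 50, 51, 55, 59, 63, 70, 71, 75, 86, 88, 92, 97}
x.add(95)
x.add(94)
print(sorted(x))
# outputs [4, 5, 7, 50, 51, 55, 59, 63, 70, 71, 75, 86, 88, 92, 94, 95, 97]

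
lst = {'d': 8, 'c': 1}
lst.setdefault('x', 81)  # 81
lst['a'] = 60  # {'d': 8, 'c': 1, 'x': 81, 'a': 60}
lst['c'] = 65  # {'d': 8, 'c': 65, 'x': 81, 'a': 60}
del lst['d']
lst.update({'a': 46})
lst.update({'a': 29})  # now {'c': 65, 'x': 81, 'a': 29}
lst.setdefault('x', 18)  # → 81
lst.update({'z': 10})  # {'c': 65, 'x': 81, 'a': 29, 'z': 10}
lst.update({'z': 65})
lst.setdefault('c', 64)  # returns 65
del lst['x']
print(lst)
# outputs {'c': 65, 'a': 29, 'z': 65}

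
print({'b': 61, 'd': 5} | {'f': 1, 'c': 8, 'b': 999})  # {'b': 999, 'd': 5, 'f': 1, 'c': 8}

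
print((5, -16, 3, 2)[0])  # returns 5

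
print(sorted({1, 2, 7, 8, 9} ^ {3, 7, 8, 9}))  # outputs [1, 2, 3]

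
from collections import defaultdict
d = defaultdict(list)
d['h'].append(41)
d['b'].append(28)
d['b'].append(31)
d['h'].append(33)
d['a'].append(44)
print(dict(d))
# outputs {'h': [41, 33], 'b': [28, 31], 'a': [44]}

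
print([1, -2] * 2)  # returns [1, -2, 1, -2]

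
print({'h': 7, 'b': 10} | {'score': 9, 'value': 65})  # {'h': 7, 'b': 10, 'score': 9, 'value': 65}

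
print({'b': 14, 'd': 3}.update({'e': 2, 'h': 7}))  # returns None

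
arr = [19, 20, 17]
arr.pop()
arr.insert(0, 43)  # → [43, 19, 20]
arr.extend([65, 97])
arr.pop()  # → 97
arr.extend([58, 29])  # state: [43, 19, 20, 65, 58, 29]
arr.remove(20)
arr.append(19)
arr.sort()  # [19, 19, 29, 43, 58, 65]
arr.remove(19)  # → [19, 29, 43, 58, 65]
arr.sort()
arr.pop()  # 65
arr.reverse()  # [58, 43, 29, 19]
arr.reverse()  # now [19, 29, 43, 58]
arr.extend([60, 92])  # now [19, 29, 43, 58, 60, 92]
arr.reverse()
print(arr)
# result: [92, 60, 58, 43, 29, 19]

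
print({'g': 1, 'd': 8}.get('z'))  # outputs None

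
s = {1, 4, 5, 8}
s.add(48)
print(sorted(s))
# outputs [1, 4, 5, 8, 48]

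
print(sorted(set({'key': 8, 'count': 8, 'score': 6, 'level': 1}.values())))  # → [1, 6, 8]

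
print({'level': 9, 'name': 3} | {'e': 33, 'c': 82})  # {'level': 9, 'name': 3, 'e': 33, 'c': 82}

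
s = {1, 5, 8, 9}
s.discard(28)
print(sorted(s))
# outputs [1, 5, 8, 9]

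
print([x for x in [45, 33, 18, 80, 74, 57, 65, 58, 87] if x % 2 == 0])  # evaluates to [18, 80, 74, 58]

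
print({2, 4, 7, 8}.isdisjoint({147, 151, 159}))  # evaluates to True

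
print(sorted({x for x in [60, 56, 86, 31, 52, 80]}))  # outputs [31, 52, 56, 60, 80, 86]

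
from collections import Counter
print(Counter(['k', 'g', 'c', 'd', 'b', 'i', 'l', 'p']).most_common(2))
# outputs [('k', 1), ('g', 1)]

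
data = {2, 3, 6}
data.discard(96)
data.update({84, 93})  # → {2, 3, 6, 84, 93}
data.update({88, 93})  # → {2, 3, 6, 84, 88, 93}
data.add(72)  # {2, 3, 6, 72, 84, 88, 93}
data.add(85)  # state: {2, 3, 6, 72, 84, 85, 88, 93}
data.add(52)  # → {2, 3, 6, 52, 72, 84, 85, 88, 93}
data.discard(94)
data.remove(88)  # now {2, 3, 6, 52, 72, 84, 85, 93}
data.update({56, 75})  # {2, 3, 6, 52, 56, 72, 75, 84, 85, 93}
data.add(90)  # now {2, 3, 6, 52, 56, 72, 75, 84, 85, 90, 93}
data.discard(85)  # {2, 3, 6, 52, 56, 72, 75, 84, 90, 93}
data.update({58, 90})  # {2, 3, 6, 52, 56, 58, 72, 75, 84, 90, 93}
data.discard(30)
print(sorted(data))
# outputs [2, 3, 6, 52, 56, 58, 72, 75, 84, 90, 93]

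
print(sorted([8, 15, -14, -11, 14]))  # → [-14, -11, 8, 14, 15]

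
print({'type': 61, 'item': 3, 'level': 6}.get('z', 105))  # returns 105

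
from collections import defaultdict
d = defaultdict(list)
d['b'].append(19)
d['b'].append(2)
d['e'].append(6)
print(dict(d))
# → {'b': [19, 2], 'e': [6]}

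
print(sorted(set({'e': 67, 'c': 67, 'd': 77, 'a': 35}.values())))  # [35, 67, 77]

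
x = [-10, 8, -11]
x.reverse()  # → [-11, 8, -10]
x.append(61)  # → [-11, 8, -10, 61]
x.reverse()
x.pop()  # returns -11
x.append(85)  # [61, -10, 8, 85]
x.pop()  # 85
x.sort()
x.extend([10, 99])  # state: [-10, 8, 61, 10, 99]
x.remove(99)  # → [-10, 8, 61, 10]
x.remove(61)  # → [-10, 8, 10]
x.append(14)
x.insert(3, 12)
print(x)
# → [-10, 8, 10, 12, 14]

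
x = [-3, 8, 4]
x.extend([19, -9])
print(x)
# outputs [-3, 8, 4, 19, -9]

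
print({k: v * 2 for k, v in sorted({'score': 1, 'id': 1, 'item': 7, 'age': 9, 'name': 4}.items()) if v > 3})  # {'age': 18, 'item': 14, 'name': 8}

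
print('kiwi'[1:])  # iwi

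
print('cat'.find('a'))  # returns 1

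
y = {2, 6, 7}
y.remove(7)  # {2, 6}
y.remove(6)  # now {2}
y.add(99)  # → {2, 99}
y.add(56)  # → {2, 56, 99}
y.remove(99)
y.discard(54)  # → {2, 56}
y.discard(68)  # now {2, 56}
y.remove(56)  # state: {2}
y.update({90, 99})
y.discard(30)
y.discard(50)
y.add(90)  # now {2, 90, 99}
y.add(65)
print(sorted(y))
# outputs [2, 65, 90, 99]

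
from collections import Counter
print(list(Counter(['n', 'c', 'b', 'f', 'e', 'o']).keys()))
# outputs ['n', 'c', 'b', 'f', 'e', 'o']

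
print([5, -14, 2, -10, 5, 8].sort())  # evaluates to None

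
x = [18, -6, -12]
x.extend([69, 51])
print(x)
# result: [18, -6, -12, 69, 51]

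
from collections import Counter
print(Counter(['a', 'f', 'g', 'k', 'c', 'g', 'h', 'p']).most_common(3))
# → [('g', 2), ('a', 1), ('f', 1)]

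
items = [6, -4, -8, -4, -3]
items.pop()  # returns -3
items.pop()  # -4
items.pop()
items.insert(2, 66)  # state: [6, -4, 66]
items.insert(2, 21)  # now [6, -4, 21, 66]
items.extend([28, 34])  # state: [6, -4, 21, 66, 28, 34]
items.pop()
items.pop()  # 28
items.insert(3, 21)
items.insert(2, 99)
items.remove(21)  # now [6, -4, 99, 21, 66]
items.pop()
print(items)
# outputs [6, -4, 99, 21]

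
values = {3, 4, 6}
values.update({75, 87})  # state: {3, 4, 6, 75, 87}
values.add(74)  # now {3, 4, 6, 74, 75, 87}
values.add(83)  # {3, 4, 6, 74, 75, 83, 87}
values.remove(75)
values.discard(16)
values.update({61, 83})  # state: {3, 4, 6, 61, 74, 83, 87}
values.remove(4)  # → {3, 6, 61, 74, 83, 87}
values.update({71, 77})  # {3, 6, 61, 71, 74, 77, 83, 87}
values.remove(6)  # {3, 61, 71, 74, 77, 83, 87}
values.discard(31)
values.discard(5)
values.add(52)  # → {3, 52, 61, 71, 74, 77, 83, 87}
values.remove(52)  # {3, 61, 71, 74, 77, 83, 87}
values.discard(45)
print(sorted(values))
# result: [3, 61, 71, 74, 77, 83, 87]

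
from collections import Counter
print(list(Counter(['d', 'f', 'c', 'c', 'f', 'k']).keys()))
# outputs ['d', 'f', 'c', 'k']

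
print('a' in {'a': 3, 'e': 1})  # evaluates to True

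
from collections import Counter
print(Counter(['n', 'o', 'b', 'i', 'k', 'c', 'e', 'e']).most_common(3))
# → [('e', 2), ('n', 1), ('o', 1)]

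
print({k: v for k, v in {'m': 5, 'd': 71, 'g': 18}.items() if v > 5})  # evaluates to {'d': 71, 'g': 18}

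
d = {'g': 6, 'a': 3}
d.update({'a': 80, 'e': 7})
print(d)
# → {'g': 6, 'a': 80, 'e': 7}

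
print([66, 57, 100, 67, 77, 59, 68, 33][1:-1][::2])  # [57, 67, 59]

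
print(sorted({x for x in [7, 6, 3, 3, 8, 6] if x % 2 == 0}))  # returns [6, 8]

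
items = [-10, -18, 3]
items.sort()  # [-18, -10, 3]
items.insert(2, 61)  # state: [-18, -10, 61, 3]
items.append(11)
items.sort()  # [-18, -10, 3, 11, 61]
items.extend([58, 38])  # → [-18, -10, 3, 11, 61, 58, 38]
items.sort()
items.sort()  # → [-18, -10, 3, 11, 38, 58, 61]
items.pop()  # 61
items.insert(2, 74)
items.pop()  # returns 58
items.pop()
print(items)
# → [-18, -10, 74, 3, 11]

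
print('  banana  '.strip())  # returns banana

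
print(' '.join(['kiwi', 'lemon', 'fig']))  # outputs kiwi lemon fig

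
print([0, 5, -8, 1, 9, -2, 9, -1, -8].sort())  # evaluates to None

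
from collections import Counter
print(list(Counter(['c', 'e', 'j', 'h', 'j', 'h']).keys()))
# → ['c', 'e', 'j', 'h']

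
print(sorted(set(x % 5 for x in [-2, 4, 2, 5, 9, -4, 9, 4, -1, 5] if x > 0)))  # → [0, 2, 4]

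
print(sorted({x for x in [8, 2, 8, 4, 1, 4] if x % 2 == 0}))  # [2, 4, 8]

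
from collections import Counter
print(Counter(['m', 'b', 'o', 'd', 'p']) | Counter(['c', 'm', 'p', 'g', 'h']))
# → Counter({'m': 1, 'b': 1, 'o': 1, 'd': 1, 'p': 1, 'c': 1, 'g': 1, 'h': 1})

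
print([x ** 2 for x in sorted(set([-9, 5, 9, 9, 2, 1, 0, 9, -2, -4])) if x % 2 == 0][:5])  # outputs [16, 4, 0, 4]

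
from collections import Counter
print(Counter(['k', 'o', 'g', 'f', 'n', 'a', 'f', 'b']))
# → Counter({'f': 2, 'k': 1, 'o': 1, 'g': 1, 'n': 1, 'a': 1, 'b': 1})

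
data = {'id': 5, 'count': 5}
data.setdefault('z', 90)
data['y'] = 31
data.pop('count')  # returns 5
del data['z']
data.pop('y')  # 31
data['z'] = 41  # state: {'id': 5, 'z': 41}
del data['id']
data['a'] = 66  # {'z': 41, 'a': 66}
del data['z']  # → {'a': 66}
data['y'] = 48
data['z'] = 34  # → {'a': 66, 'y': 48, 'z': 34}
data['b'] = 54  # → {'a': 66, 'y': 48, 'z': 34, 'b': 54}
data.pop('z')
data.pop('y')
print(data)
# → {'a': 66, 'b': 54}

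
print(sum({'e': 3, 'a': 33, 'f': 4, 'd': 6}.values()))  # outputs 46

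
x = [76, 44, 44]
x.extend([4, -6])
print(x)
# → [76, 44, 44, 4, -6]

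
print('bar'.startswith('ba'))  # True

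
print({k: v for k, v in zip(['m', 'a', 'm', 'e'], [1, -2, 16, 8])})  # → {'m': 16, 'a': -2, 'e': 8}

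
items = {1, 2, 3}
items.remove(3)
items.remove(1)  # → {2}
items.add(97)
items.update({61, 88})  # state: {2, 61, 88, 97}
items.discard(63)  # {2, 61, 88, 97}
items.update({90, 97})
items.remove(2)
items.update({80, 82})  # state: {61, 80, 82, 88, 90, 97}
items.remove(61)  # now {80, 82, 88, 90, 97}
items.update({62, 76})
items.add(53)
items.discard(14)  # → {53, 62, 76, 80, 82, 88, 90, 97}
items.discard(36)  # {53, 62, 76, 80, 82, 88, 90, 97}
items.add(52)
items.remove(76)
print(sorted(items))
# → [52, 53, 62, 80, 82, 88, 90, 97]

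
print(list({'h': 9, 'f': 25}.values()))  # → [9, 25]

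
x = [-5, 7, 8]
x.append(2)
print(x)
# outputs [-5, 7, 8, 2]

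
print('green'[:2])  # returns gr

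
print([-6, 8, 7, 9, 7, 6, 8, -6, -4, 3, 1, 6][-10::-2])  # [7, -6]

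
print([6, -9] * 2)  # [6, -9, 6, -9]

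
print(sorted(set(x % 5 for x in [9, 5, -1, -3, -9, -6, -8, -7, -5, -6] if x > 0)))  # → [0, 4]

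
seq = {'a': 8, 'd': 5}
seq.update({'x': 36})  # {'a': 8, 'd': 5, 'x': 36}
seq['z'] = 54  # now {'a': 8, 'd': 5, 'x': 36, 'z': 54}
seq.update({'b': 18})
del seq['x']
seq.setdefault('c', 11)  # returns 11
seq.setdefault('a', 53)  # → 8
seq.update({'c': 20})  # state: {'a': 8, 'd': 5, 'z': 54, 'b': 18, 'c': 20}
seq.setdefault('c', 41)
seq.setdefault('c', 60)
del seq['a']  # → {'d': 5, 'z': 54, 'b': 18, 'c': 20}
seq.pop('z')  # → 54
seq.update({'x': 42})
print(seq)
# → {'d': 5, 'b': 18, 'c': 20, 'x': 42}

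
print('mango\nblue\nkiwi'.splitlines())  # ['mango', 'blue', 'kiwi']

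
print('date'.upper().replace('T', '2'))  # DA2E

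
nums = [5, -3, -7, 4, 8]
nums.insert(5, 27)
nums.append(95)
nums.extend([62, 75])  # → [5, -3, -7, 4, 8, 27, 95, 62, 75]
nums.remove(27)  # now [5, -3, -7, 4, 8, 95, 62, 75]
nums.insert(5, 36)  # [5, -3, -7, 4, 8, 36, 95, 62, 75]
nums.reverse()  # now [75, 62, 95, 36, 8, 4, -7, -3, 5]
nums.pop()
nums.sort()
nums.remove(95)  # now [-7, -3, 4, 8, 36, 62, 75]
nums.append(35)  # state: [-7, -3, 4, 8, 36, 62, 75, 35]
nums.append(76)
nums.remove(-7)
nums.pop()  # 76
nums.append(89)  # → [-3, 4, 8, 36, 62, 75, 35, 89]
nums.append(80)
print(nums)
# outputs [-3, 4, 8, 36, 62, 75, 35, 89, 80]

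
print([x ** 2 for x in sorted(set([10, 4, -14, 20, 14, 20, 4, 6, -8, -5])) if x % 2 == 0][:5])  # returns [196, 64, 16, 36, 100]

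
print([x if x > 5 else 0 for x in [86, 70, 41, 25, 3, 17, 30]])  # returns [86, 70, 41, 25, 0, 17, 30]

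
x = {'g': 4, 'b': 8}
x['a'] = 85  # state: {'g': 4, 'b': 8, 'a': 85}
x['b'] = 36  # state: {'g': 4, 'b': 36, 'a': 85}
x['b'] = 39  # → {'g': 4, 'b': 39, 'a': 85}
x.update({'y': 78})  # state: {'g': 4, 'b': 39, 'a': 85, 'y': 78}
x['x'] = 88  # {'g': 4, 'b': 39, 'a': 85, 'y': 78, 'x': 88}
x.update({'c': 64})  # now {'g': 4, 'b': 39, 'a': 85, 'y': 78, 'x': 88, 'c': 64}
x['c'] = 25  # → {'g': 4, 'b': 39, 'a': 85, 'y': 78, 'x': 88, 'c': 25}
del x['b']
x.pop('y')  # 78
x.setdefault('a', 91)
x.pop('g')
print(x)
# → {'a': 85, 'x': 88, 'c': 25}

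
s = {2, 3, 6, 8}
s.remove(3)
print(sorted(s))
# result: [2, 6, 8]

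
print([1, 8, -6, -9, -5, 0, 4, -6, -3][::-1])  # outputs [-3, -6, 4, 0, -5, -9, -6, 8, 1]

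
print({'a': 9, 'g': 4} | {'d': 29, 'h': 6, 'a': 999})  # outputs {'a': 999, 'g': 4, 'd': 29, 'h': 6}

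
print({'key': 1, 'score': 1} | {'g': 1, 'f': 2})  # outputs {'key': 1, 'score': 1, 'g': 1, 'f': 2}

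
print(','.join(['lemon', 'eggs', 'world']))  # lemon,eggs,world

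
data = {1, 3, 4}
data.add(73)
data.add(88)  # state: {1, 3, 4, 73, 88}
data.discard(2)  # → {1, 3, 4, 73, 88}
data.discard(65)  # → {1, 3, 4, 73, 88}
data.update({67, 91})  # {1, 3, 4, 67, 73, 88, 91}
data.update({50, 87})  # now {1, 3, 4, 50, 67, 73, 87, 88, 91}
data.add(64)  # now {1, 3, 4, 50, 64, 67, 73, 87, 88, 91}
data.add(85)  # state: {1, 3, 4, 50, 64, 67, 73, 85, 87, 88, 91}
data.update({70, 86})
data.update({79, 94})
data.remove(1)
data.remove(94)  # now {3, 4, 50, 64, 67, 70, 73, 79, 85, 86, 87, 88, 91}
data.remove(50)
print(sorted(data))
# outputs [3, 4, 64, 67, 70, 73, 79, 85, 86, 87, 88, 91]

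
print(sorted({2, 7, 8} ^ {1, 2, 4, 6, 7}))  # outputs [1, 4, 6, 8]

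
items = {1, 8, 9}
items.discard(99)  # {1, 8, 9}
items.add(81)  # {1, 8, 9, 81}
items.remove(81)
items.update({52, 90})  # {1, 8, 9, 52, 90}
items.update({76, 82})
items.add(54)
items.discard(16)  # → {1, 8, 9, 52, 54, 76, 82, 90}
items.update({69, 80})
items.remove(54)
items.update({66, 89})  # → {1, 8, 9, 52, 66, 69, 76, 80, 82, 89, 90}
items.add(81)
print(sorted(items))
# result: [1, 8, 9, 52, 66, 69, 76, 80, 81, 82, 89, 90]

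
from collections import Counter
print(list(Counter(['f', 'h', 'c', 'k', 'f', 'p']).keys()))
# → ['f', 'h', 'c', 'k', 'p']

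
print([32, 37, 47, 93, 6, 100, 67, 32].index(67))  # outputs 6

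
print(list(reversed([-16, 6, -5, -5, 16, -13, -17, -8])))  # [-8, -17, -13, 16, -5, -5, 6, -16]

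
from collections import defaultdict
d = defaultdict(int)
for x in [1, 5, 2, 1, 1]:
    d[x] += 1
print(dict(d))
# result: {1: 3, 5: 1, 2: 1}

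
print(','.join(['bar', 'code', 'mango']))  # bar,code,mango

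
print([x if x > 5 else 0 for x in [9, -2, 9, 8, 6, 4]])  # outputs [9, 0, 9, 8, 6, 0]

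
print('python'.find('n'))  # 5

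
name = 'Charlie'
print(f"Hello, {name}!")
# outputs Hello, Charlie!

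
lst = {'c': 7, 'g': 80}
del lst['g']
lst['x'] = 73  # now {'c': 7, 'x': 73}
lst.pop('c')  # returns 7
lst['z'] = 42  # {'x': 73, 'z': 42}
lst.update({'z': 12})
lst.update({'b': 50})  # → {'x': 73, 'z': 12, 'b': 50}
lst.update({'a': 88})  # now {'x': 73, 'z': 12, 'b': 50, 'a': 88}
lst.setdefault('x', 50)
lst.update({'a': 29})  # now {'x': 73, 'z': 12, 'b': 50, 'a': 29}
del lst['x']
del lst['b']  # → {'z': 12, 'a': 29}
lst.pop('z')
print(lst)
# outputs {'a': 29}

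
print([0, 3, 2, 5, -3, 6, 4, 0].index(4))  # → 6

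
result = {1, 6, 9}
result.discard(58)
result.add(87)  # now {1, 6, 9, 87}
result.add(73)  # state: {1, 6, 9, 73, 87}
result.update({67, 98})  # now {1, 6, 9, 67, 73, 87, 98}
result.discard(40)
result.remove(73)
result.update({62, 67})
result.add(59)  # {1, 6, 9, 59, 62, 67, 87, 98}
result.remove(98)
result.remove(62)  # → {1, 6, 9, 59, 67, 87}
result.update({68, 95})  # {1, 6, 9, 59, 67, 68, 87, 95}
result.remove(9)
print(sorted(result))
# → [1, 6, 59, 67, 68, 87, 95]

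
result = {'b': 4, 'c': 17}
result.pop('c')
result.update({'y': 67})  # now {'b': 4, 'y': 67}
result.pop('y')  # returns 67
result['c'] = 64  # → {'b': 4, 'c': 64}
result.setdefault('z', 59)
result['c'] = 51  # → {'b': 4, 'c': 51, 'z': 59}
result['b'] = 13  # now {'b': 13, 'c': 51, 'z': 59}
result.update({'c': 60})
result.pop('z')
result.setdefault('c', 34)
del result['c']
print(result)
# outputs {'b': 13}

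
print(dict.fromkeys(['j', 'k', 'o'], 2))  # {'j': 2, 'k': 2, 'o': 2}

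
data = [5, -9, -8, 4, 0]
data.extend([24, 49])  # [5, -9, -8, 4, 0, 24, 49]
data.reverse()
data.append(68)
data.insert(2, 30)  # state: [49, 24, 30, 0, 4, -8, -9, 5, 68]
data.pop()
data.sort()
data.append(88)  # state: [-9, -8, 0, 4, 5, 24, 30, 49, 88]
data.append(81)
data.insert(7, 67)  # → [-9, -8, 0, 4, 5, 24, 30, 67, 49, 88, 81]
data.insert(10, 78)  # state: [-9, -8, 0, 4, 5, 24, 30, 67, 49, 88, 78, 81]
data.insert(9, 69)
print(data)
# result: [-9, -8, 0, 4, 5, 24, 30, 67, 49, 69, 88, 78, 81]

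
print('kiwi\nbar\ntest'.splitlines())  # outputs ['kiwi', 'bar', 'test']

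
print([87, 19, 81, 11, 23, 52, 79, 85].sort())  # None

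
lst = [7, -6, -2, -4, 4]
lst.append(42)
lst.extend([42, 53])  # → [7, -6, -2, -4, 4, 42, 42, 53]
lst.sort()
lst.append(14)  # [-6, -4, -2, 4, 7, 42, 42, 53, 14]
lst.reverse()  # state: [14, 53, 42, 42, 7, 4, -2, -4, -6]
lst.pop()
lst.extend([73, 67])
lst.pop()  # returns 67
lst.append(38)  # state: [14, 53, 42, 42, 7, 4, -2, -4, 73, 38]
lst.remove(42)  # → [14, 53, 42, 7, 4, -2, -4, 73, 38]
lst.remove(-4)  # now [14, 53, 42, 7, 4, -2, 73, 38]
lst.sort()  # [-2, 4, 7, 14, 38, 42, 53, 73]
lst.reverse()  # [73, 53, 42, 38, 14, 7, 4, -2]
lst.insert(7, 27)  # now [73, 53, 42, 38, 14, 7, 4, 27, -2]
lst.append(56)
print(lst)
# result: [73, 53, 42, 38, 14, 7, 4, 27, -2, 56]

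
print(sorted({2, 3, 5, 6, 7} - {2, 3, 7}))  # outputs [5, 6]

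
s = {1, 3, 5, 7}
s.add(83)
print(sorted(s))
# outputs [1, 3, 5, 7, 83]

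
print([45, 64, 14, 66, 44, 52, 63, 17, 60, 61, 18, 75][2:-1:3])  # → [14, 52, 60]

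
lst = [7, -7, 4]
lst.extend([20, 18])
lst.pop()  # 18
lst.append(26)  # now [7, -7, 4, 20, 26]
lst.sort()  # [-7, 4, 7, 20, 26]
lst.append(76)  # [-7, 4, 7, 20, 26, 76]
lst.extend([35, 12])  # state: [-7, 4, 7, 20, 26, 76, 35, 12]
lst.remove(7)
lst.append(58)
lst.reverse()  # [58, 12, 35, 76, 26, 20, 4, -7]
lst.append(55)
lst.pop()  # 55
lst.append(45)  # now [58, 12, 35, 76, 26, 20, 4, -7, 45]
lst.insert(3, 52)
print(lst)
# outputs [58, 12, 35, 52, 76, 26, 20, 4, -7, 45]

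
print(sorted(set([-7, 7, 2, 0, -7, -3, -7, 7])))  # [-7, -3, 0, 2, 7]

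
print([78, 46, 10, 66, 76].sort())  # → None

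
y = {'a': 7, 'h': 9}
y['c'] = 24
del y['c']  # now {'a': 7, 'h': 9}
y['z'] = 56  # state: {'a': 7, 'h': 9, 'z': 56}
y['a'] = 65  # {'a': 65, 'h': 9, 'z': 56}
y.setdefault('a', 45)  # 65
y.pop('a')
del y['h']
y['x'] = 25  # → {'z': 56, 'x': 25}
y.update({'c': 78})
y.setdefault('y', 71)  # 71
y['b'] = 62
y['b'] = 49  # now {'z': 56, 'x': 25, 'c': 78, 'y': 71, 'b': 49}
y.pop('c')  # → 78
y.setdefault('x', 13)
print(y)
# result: {'z': 56, 'x': 25, 'y': 71, 'b': 49}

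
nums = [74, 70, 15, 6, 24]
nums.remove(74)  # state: [70, 15, 6, 24]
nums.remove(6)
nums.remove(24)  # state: [70, 15]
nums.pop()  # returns 15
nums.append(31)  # [70, 31]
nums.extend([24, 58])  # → [70, 31, 24, 58]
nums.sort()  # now [24, 31, 58, 70]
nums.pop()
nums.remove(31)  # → [24, 58]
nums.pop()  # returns 58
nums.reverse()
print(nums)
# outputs [24]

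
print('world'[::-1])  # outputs dlrow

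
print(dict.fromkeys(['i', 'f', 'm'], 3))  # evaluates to {'i': 3, 'f': 3, 'm': 3}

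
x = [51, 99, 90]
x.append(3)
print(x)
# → [51, 99, 90, 3]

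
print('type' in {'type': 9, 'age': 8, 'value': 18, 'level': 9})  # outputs True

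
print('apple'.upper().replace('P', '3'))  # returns A33LE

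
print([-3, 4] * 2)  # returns [-3, 4, -3, 4]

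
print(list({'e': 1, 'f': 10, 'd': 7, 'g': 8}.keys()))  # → ['e', 'f', 'd', 'g']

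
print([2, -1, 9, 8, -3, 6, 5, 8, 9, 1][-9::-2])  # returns [-1]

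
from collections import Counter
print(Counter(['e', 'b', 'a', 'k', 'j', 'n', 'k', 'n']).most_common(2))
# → [('k', 2), ('n', 2)]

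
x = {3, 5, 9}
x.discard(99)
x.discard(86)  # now {3, 5, 9}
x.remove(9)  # {3, 5}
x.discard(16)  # {3, 5}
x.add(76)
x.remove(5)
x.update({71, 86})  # {3, 71, 76, 86}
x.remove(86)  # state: {3, 71, 76}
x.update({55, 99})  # {3, 55, 71, 76, 99}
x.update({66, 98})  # {3, 55, 66, 71, 76, 98, 99}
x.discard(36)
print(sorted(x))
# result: [3, 55, 66, 71, 76, 98, 99]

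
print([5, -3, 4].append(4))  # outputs None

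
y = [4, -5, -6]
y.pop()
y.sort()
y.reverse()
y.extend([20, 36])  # [4, -5, 20, 36]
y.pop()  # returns 36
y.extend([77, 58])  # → [4, -5, 20, 77, 58]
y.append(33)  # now [4, -5, 20, 77, 58, 33]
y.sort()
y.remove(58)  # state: [-5, 4, 20, 33, 77]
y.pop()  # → 77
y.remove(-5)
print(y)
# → [4, 20, 33]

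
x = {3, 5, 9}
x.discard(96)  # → {3, 5, 9}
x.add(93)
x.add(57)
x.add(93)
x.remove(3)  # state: {5, 9, 57, 93}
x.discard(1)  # {5, 9, 57, 93}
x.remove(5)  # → {9, 57, 93}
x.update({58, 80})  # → {9, 57, 58, 80, 93}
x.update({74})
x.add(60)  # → {9, 57, 58, 60, 74, 80, 93}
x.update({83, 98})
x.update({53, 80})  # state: {9, 53, 57, 58, 60, 74, 80, 83, 93, 98}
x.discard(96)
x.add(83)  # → {9, 53, 57, 58, 60, 74, 80, 83, 93, 98}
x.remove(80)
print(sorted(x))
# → [9, 53, 57, 58, 60, 74, 83, 93, 98]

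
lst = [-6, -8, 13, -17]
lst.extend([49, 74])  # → [-6, -8, 13, -17, 49, 74]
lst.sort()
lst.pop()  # 74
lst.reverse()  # [49, 13, -6, -8, -17]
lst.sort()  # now [-17, -8, -6, 13, 49]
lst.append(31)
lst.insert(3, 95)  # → [-17, -8, -6, 95, 13, 49, 31]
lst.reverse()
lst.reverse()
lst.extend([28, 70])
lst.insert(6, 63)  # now [-17, -8, -6, 95, 13, 49, 63, 31, 28, 70]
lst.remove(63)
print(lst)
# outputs [-17, -8, -6, 95, 13, 49, 31, 28, 70]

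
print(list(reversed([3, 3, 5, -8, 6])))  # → [6, -8, 5, 3, 3]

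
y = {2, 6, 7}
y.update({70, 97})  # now {2, 6, 7, 70, 97}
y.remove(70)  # {2, 6, 7, 97}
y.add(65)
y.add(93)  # {2, 6, 7, 65, 93, 97}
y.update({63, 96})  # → {2, 6, 7, 63, 65, 93, 96, 97}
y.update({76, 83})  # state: {2, 6, 7, 63, 65, 76, 83, 93, 96, 97}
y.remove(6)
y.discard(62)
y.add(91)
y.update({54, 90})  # {2, 7, 54, 63, 65, 76, 83, 90, 91, 93, 96, 97}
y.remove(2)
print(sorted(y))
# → [7, 54, 63, 65, 76, 83, 90, 91, 93, 96, 97]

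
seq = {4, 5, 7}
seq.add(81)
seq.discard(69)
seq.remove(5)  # {4, 7, 81}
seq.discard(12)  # {4, 7, 81}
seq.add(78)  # {4, 7, 78, 81}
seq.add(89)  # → {4, 7, 78, 81, 89}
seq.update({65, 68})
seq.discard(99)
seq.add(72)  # {4, 7, 65, 68, 72, 78, 81, 89}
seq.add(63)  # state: {4, 7, 63, 65, 68, 72, 78, 81, 89}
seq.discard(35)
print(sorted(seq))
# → [4, 7, 63, 65, 68, 72, 78, 81, 89]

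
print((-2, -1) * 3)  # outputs (-2, -1, -2, -1, -2, -1)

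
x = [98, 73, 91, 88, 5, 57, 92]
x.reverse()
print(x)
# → [92, 57, 5, 88, 91, 73, 98]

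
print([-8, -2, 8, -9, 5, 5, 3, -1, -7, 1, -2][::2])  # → [-8, 8, 5, 3, -7, -2]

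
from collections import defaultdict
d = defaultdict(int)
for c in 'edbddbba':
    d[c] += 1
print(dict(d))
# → {'e': 1, 'd': 3, 'b': 3, 'a': 1}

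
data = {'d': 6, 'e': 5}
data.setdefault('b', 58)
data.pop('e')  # 5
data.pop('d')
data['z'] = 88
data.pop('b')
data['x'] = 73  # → {'z': 88, 'x': 73}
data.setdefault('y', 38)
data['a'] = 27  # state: {'z': 88, 'x': 73, 'y': 38, 'a': 27}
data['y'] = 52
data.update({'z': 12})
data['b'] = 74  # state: {'z': 12, 'x': 73, 'y': 52, 'a': 27, 'b': 74}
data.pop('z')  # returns 12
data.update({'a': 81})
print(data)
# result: {'x': 73, 'y': 52, 'a': 81, 'b': 74}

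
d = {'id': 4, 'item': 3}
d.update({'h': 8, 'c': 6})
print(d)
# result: {'id': 4, 'item': 3, 'h': 8, 'c': 6}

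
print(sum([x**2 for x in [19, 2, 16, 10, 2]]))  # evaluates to 725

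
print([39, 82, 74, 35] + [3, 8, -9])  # [39, 82, 74, 35, 3, 8, -9]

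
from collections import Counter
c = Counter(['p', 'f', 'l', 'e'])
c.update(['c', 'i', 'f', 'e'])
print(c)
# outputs Counter({'f': 2, 'e': 2, 'p': 1, 'l': 1, 'c': 1, 'i': 1})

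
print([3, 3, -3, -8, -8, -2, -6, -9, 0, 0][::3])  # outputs [3, -8, -6, 0]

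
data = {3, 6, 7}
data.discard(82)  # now {3, 6, 7}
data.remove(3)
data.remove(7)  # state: {6}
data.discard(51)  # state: {6}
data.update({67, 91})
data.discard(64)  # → {6, 67, 91}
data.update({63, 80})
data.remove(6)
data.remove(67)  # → {63, 80, 91}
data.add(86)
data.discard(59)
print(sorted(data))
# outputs [63, 80, 86, 91]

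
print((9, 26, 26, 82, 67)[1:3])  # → (26, 26)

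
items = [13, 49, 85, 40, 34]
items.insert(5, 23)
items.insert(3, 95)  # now [13, 49, 85, 95, 40, 34, 23]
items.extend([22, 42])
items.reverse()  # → [42, 22, 23, 34, 40, 95, 85, 49, 13]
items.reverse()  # [13, 49, 85, 95, 40, 34, 23, 22, 42]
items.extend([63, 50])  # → [13, 49, 85, 95, 40, 34, 23, 22, 42, 63, 50]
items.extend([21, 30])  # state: [13, 49, 85, 95, 40, 34, 23, 22, 42, 63, 50, 21, 30]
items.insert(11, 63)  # [13, 49, 85, 95, 40, 34, 23, 22, 42, 63, 50, 63, 21, 30]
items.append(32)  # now [13, 49, 85, 95, 40, 34, 23, 22, 42, 63, 50, 63, 21, 30, 32]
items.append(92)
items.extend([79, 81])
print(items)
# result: [13, 49, 85, 95, 40, 34, 23, 22, 42, 63, 50, 63, 21, 30, 32, 92, 79, 81]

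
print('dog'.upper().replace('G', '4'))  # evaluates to DO4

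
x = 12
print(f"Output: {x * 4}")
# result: Output: 48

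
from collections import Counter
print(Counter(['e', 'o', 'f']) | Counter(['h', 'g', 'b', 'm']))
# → Counter({'e': 1, 'o': 1, 'f': 1, 'h': 1, 'g': 1, 'b': 1, 'm': 1})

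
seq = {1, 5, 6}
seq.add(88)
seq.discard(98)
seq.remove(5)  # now {1, 6, 88}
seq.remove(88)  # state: {1, 6}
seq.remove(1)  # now {6}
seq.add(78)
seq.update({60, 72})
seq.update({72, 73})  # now {6, 60, 72, 73, 78}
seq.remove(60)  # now {6, 72, 73, 78}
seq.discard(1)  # {6, 72, 73, 78}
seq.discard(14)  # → {6, 72, 73, 78}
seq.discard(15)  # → {6, 72, 73, 78}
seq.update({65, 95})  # {6, 65, 72, 73, 78, 95}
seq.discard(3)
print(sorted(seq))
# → [6, 65, 72, 73, 78, 95]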